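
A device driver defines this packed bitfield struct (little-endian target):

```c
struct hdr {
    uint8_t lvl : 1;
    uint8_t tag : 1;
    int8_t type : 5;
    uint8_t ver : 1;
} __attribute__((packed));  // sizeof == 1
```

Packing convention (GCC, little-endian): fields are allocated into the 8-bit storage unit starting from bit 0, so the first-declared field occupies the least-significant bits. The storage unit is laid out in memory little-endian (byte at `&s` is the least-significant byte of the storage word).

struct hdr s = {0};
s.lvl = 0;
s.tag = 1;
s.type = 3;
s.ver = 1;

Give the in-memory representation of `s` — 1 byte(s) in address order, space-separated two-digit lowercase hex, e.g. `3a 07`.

8e

lvl (1b) val=0 bits=0x0 at bit 0: 0x00
tag (1b) val=1 bits=0x1 at bit 1: 0x02
type (5b) val=3 bits=0x3 at bit 2: 0x0e
ver (1b) val=1 bits=0x1 at bit 7: 0x8e
word = 0x8e → little-endian bytes:
  [0]=0x8e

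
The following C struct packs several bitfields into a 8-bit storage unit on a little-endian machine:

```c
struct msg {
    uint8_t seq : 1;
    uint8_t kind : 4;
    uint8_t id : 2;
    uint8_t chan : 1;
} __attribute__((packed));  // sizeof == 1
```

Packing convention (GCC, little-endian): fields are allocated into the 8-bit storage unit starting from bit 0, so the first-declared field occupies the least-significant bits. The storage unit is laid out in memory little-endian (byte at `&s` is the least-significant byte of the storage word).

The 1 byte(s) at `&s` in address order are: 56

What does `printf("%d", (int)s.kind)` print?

[0]=0x56 (little-endian) → word 0x56
seq [0+:1] = (word>>0) & 0x1 = 0
kind [1+:4] = (word>>1) & 0xf = 11  ←
id [5+:2] = (word>>5) & 0x3 = 2
chan [7+:1] = (word>>7) & 0x1 = 0

11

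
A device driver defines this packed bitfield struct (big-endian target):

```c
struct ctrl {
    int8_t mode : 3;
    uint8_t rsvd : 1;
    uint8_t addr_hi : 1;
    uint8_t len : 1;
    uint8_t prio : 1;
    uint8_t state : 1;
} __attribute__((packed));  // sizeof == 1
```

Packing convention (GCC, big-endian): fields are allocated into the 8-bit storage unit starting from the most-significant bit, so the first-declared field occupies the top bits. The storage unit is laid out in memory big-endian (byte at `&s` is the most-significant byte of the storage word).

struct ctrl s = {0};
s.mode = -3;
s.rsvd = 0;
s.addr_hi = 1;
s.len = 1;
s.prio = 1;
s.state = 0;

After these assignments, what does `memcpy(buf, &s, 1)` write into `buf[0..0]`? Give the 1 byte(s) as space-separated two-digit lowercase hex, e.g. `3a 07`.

mode:3 = -3 → 0x5 << 5 → word 0xa0
rsvd:1 = 0 → 0x0 << 4 → word 0xa0
addr_hi:1 = 1 → 0x1 << 3 → word 0xa8
len:1 = 1 → 0x1 << 2 → word 0xac
prio:1 = 1 → 0x1 << 1 → word 0xae
state:1 = 0 → 0x0 << 0 → word 0xae
word = 0xae → big-endian bytes:
  [0]=0xae

ae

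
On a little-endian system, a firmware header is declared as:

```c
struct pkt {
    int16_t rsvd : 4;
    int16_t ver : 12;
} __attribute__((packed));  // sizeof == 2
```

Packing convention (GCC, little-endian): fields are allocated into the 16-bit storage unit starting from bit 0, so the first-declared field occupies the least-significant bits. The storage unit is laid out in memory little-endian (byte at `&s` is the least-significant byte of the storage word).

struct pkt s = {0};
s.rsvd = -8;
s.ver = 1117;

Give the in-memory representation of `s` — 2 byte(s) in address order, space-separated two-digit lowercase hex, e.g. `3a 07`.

d8 45

rsvd:4 = -8 → 0x8 << 0 → word 0x0008
ver:12 = 1117 → 0x45d << 4 → word 0x45d8
word = 0x45d8 → little-endian bytes:
  [0]=0xd8  [1]=0x45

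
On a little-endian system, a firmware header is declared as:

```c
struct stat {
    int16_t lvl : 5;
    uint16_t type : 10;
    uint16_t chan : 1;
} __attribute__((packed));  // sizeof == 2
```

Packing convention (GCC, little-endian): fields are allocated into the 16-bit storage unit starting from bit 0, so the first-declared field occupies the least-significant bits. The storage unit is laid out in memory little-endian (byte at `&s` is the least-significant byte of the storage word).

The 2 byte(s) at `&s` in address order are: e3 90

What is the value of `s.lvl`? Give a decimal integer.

[0]=0xe3 [1]=0x90 (little-endian) → word 0x90e3
lvl [0+:5] = (word>>0) & 0x1f = 3  ←
type [5+:10] = (word>>5) & 0x3ff = 135
chan [15+:1] = (word>>15) & 0x1 = 1
lvl signed 5b, MSB=0: value = 3

3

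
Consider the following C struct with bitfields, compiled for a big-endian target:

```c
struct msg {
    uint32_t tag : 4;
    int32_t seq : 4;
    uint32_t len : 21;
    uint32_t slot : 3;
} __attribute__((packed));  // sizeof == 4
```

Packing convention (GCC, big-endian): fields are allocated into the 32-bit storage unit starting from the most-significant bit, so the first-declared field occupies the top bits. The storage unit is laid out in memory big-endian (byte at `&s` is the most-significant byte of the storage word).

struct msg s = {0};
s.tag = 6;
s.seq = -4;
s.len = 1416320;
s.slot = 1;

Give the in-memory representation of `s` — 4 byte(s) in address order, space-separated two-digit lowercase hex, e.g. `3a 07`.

6c ac e4 01

tag:4 = 6 → 0x6 << 28 → word 0x60000000
seq:4 = -4 → 0xc << 24 → word 0x6c000000
len:21 = 1416320 → 0x159c80 << 3 → word 0x6cace400
slot:3 = 1 → 0x1 << 0 → word 0x6cace401
word = 0x6cace401 → big-endian bytes:
  [0]=0x6c  [1]=0xac  [2]=0xe4  [3]=0x01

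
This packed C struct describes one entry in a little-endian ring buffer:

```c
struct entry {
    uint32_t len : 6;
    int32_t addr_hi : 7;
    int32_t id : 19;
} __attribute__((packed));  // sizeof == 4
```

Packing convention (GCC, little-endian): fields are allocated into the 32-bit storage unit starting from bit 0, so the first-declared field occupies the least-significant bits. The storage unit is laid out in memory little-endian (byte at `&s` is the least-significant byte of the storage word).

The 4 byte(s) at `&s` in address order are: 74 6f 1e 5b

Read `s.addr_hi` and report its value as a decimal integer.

[0]=0x74 [1]=0x6f [2]=0x1e [3]=0x5b (little-endian) → word 0x5b1e6f74
len [0+:6] = (word>>0) & 0x3f = 52
addr_hi [6+:7] = (word>>6) & 0x7f = 61  ←
id [13+:19] = (word>>13) & 0x7ffff = 186611
addr_hi signed 7b, MSB=0: value = 61

61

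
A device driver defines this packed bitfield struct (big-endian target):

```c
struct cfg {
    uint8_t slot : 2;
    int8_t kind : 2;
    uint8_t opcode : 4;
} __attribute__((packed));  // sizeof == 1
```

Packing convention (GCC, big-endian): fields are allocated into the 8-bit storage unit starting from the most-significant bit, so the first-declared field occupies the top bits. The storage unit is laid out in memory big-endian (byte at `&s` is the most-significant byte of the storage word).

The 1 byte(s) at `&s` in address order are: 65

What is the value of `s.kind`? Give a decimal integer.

[0]=0x65 (big-endian) → word 0x65
slot:2 @ bit 6 → (0x65>>6)&0x3 = 0x1
kind:2 @ bit 4 → (0x65>>4)&0x3 = 0x2  ←
opcode:4 @ bit 0 → (0x65>>0)&0xf = 0x5
kind signed 2b, MSB=1: 2 - 4 = -2

-2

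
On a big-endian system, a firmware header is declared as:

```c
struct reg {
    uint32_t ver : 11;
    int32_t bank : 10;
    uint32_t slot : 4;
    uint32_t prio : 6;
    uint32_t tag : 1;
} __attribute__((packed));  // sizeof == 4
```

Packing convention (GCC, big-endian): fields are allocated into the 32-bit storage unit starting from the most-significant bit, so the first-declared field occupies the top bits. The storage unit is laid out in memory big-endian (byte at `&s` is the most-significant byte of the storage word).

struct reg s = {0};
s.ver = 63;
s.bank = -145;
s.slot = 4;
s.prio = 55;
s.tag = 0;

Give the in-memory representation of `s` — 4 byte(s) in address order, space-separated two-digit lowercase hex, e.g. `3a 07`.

07 fb 7a 6e

ver:11 = 63 → 0x3f << 21 → word 0x07e00000
bank:10 = -145 → 0x36f << 11 → word 0x07fb7800
slot:4 = 4 → 0x4 << 7 → word 0x07fb7a00
prio:6 = 55 → 0x37 << 1 → word 0x07fb7a6e
tag:1 = 0 → 0x0 << 0 → word 0x07fb7a6e
word = 0x07fb7a6e → big-endian bytes:
  [0]=0x07  [1]=0xfb  [2]=0x7a  [3]=0x6e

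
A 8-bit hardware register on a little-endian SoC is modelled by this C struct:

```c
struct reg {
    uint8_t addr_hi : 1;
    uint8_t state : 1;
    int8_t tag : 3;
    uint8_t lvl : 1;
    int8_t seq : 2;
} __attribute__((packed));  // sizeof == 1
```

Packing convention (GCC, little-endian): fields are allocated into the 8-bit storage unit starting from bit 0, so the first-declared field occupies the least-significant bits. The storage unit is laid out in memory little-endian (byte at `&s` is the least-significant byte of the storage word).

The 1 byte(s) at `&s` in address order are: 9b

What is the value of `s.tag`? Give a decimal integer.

[0]=0x9b (little-endian) → word 0x9b
addr_hi:1 @ bit 0 → (0x9b>>0)&0x1 = 0x1
state:1 @ bit 1 → (0x9b>>1)&0x1 = 0x1
tag:3 @ bit 2 → (0x9b>>2)&0x7 = 0x6  ←
lvl:1 @ bit 5 → (0x9b>>5)&0x1 = 0x0
seq:2 @ bit 6 → (0x9b>>6)&0x3 = 0x2
tag signed 3b, MSB=1: 6 - 8 = -2

-2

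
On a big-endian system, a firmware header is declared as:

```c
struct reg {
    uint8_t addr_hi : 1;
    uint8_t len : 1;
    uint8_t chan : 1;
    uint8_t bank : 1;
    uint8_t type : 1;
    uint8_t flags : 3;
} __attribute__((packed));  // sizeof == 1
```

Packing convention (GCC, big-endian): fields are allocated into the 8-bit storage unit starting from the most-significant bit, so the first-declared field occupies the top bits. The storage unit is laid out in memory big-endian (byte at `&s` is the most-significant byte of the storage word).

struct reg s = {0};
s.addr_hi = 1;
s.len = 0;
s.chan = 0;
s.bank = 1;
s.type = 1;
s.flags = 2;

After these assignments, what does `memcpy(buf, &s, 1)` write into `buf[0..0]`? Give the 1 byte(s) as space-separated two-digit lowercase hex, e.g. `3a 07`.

9a

addr_hi:1 = 1 → 0x1 << 7 → word 0x80
len:1 = 0 → 0x0 << 6 → word 0x80
chan:1 = 0 → 0x0 << 5 → word 0x80
bank:1 = 1 → 0x1 << 4 → word 0x90
type:1 = 1 → 0x1 << 3 → word 0x98
flags:3 = 2 → 0x2 << 0 → word 0x9a
word = 0x9a → big-endian bytes:
  [0]=0x9a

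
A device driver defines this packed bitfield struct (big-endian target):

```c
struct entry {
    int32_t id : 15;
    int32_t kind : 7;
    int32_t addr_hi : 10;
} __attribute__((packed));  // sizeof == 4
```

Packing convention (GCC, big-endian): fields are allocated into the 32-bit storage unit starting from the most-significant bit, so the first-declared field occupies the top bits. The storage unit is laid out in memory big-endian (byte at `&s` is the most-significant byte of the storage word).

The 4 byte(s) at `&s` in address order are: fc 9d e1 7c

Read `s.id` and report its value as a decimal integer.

[0]=0xfc [1]=0x9d [2]=0xe1 [3]=0x7c (big-endian) → word 0xfc9de17c
id:15 @ bit 17 → (0xfc9de17c>>17)&0x7fff = 0x7e4e  ←
kind:7 @ bit 10 → (0xfc9de17c>>10)&0x7f = 0x78
addr_hi:10 @ bit 0 → (0xfc9de17c>>0)&0x3ff = 0x17c
id signed 15b, MSB=1: 32334 - 32768 = -434

-434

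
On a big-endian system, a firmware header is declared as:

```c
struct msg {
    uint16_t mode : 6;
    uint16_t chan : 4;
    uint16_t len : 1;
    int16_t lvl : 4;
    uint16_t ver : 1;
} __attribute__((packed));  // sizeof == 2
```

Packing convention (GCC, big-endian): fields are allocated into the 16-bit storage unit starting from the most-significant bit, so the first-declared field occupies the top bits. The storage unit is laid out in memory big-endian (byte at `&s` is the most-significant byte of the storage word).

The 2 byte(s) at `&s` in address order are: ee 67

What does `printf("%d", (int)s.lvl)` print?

[0]=0xee [1]=0x67 (big-endian) → word 0xee67
mode:6 @ bit 10 → (0xee67>>10)&0x3f = 0x3b
chan:4 @ bit 6 → (0xee67>>6)&0xf = 0x9
len:1 @ bit 5 → (0xee67>>5)&0x1 = 0x1
lvl:4 @ bit 1 → (0xee67>>1)&0xf = 0x3  ←
ver:1 @ bit 0 → (0xee67>>0)&0x1 = 0x1
lvl signed 4b, MSB=0: value = 3

3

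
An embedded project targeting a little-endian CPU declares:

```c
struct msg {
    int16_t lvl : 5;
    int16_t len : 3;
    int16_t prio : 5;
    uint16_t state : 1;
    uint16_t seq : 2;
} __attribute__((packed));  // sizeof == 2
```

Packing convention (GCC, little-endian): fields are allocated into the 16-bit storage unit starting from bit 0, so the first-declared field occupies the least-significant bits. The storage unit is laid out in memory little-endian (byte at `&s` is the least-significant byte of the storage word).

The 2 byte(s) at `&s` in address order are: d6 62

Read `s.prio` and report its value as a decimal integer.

2

[0]=0xd6 [1]=0x62 (little-endian) → word 0x62d6
lvl:5 @ bit 0 → (0x62d6>>0)&0x1f = 0x16
len:3 @ bit 5 → (0x62d6>>5)&0x7 = 0x6
prio:5 @ bit 8 → (0x62d6>>8)&0x1f = 0x2  ←
state:1 @ bit 13 → (0x62d6>>13)&0x1 = 0x1
seq:2 @ bit 14 → (0x62d6>>14)&0x3 = 0x1
prio signed 5b, MSB=0: value = 2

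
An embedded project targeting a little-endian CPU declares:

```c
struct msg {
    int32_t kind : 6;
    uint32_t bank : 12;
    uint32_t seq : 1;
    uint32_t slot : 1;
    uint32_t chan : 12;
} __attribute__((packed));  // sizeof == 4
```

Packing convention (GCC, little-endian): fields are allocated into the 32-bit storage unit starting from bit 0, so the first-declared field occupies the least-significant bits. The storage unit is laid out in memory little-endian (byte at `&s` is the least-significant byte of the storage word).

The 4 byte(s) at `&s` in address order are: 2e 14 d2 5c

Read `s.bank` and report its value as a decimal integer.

[0]=0x2e [1]=0x14 [2]=0xd2 [3]=0x5c (little-endian) → word 0x5cd2142e
kind [0+:6] = (word>>0) & 0x3f = 46
bank [6+:12] = (word>>6) & 0xfff = 2128  ←
seq [18+:1] = (word>>18) & 0x1 = 0
slot [19+:1] = (word>>19) & 0x1 = 0
chan [20+:12] = (word>>20) & 0xfff = 1485

2128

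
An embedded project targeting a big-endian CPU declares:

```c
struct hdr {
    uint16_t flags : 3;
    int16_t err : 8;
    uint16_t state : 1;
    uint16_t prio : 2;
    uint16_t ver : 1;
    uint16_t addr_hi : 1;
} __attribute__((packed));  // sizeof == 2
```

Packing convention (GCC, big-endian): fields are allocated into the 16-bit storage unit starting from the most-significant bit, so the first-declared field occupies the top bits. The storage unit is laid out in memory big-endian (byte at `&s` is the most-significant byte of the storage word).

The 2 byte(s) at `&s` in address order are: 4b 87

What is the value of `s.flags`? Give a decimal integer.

2

[0]=0x4b [1]=0x87 (big-endian) → word 0x4b87
flags [13+:3] = (word>>13) & 0x7 = 2  ←
err [5+:8] = (word>>5) & 0xff = 92
state [4+:1] = (word>>4) & 0x1 = 0
prio [2+:2] = (word>>2) & 0x3 = 1
ver [1+:1] = (word>>1) & 0x1 = 1
addr_hi [0+:1] = (word>>0) & 0x1 = 1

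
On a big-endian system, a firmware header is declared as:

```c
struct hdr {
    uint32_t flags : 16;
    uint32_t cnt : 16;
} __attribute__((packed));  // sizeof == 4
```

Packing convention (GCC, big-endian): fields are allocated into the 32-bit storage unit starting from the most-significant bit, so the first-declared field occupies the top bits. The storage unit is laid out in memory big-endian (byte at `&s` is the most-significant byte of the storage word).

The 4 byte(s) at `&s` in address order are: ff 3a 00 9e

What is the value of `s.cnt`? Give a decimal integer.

[0]=0xff [1]=0x3a [2]=0x00 [3]=0x9e (big-endian) → word 0xff3a009e
flags:16 @ bit 16 → (0xff3a009e>>16)&0xffff = 0xff3a
cnt:16 @ bit 0 → (0xff3a009e>>0)&0xffff = 0x9e  ←

158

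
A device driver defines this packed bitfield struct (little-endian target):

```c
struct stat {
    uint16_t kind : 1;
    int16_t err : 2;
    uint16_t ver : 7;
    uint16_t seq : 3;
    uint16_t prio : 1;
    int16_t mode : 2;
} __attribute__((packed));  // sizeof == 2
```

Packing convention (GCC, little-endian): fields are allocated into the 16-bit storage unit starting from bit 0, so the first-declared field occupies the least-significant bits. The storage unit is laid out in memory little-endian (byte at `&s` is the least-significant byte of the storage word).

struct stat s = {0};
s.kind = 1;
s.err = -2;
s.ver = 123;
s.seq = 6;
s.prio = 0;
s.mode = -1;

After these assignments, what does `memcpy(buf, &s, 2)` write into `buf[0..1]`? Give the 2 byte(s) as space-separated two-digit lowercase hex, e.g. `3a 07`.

kind (1b) val=1 bits=0x1 at bit 0: 0x0001
err (2b) val=-2 bits=0x2 at bit 1: 0x0005
ver (7b) val=123 bits=0x7b at bit 3: 0x03dd
seq (3b) val=6 bits=0x6 at bit 10: 0x1bdd
prio (1b) val=0 bits=0x0 at bit 13: 0x1bdd
mode (2b) val=-1 bits=0x3 at bit 14: 0xdbdd
word = 0xdbdd → little-endian bytes:
  [0]=0xdd  [1]=0xdb

dd db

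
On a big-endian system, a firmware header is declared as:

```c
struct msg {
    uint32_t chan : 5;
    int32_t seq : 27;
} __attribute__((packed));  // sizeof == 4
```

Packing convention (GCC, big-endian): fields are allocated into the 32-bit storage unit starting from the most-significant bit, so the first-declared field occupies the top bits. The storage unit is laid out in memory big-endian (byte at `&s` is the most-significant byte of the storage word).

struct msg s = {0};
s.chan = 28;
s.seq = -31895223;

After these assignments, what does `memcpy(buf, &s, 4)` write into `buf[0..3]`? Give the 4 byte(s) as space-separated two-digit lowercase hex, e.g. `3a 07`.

e6 19 51 49

chan (5b) val=28 bits=0x1c at bit 27: 0xe0000000
seq (27b) val=-31895223 bits=0x6195149 at bit 0: 0xe6195149
word = 0xe6195149 → big-endian bytes:
  [0]=0xe6  [1]=0x19  [2]=0x51  [3]=0x49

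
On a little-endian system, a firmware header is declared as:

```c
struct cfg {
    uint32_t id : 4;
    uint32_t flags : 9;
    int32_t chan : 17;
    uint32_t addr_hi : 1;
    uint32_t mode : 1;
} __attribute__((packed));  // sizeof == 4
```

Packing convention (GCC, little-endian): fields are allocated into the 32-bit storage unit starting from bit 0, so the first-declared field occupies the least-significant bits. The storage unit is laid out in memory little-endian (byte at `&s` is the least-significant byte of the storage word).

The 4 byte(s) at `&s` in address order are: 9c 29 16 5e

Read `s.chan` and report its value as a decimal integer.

61617

[0]=0x9c [1]=0x29 [2]=0x16 [3]=0x5e (little-endian) → word 0x5e16299c
id:4 @ bit 0 → (0x5e16299c>>0)&0xf = 0xc
flags:9 @ bit 4 → (0x5e16299c>>4)&0x1ff = 0x99
chan:17 @ bit 13 → (0x5e16299c>>13)&0x1ffff = 0xf0b1  ←
addr_hi:1 @ bit 30 → (0x5e16299c>>30)&0x1 = 0x1
mode:1 @ bit 31 → (0x5e16299c>>31)&0x1 = 0x0
chan signed 17b, MSB=0: value = 61617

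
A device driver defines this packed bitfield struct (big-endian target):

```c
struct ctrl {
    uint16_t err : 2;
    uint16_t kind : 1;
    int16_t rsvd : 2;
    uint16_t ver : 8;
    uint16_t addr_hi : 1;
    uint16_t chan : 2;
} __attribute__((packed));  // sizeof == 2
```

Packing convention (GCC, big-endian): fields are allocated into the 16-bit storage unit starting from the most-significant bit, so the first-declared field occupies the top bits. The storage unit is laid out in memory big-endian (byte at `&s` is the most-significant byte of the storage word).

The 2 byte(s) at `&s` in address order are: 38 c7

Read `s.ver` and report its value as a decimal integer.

[0]=0x38 [1]=0xc7 (big-endian) → word 0x38c7
err:2 @ bit 14 → (0x38c7>>14)&0x3 = 0x0
kind:1 @ bit 13 → (0x38c7>>13)&0x1 = 0x1
rsvd:2 @ bit 11 → (0x38c7>>11)&0x3 = 0x3
ver:8 @ bit 3 → (0x38c7>>3)&0xff = 0x18  ←
addr_hi:1 @ bit 2 → (0x38c7>>2)&0x1 = 0x1
chan:2 @ bit 0 → (0x38c7>>0)&0x3 = 0x3

24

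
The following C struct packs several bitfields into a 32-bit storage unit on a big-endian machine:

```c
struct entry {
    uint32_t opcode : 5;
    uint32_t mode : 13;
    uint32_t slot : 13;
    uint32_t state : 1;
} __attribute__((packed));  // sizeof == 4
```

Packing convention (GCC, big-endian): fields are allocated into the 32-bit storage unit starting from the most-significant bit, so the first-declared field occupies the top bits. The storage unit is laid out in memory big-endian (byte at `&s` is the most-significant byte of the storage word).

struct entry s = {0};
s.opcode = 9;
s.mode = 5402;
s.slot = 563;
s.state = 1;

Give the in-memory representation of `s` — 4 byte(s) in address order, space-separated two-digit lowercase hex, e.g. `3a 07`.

4d 46 84 67

opcode (5b) val=9 bits=0x9 at bit 27: 0x48000000
mode (13b) val=5402 bits=0x151a at bit 14: 0x4d468000
slot (13b) val=563 bits=0x233 at bit 1: 0x4d468466
state (1b) val=1 bits=0x1 at bit 0: 0x4d468467
word = 0x4d468467 → big-endian bytes:
  [0]=0x4d  [1]=0x46  [2]=0x84  [3]=0x67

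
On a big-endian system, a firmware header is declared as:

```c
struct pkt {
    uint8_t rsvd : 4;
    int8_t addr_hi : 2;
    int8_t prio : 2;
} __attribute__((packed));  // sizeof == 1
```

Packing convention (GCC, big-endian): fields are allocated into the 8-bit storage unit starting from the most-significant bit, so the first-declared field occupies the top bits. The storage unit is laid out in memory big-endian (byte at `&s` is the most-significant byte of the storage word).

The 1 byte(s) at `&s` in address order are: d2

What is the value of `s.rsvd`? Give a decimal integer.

13

[0]=0xd2 (big-endian) → word 0xd2
rsvd:4 @ bit 4 → (0xd2>>4)&0xf = 0xd  ←
addr_hi:2 @ bit 2 → (0xd2>>2)&0x3 = 0x0
prio:2 @ bit 0 → (0xd2>>0)&0x3 = 0x2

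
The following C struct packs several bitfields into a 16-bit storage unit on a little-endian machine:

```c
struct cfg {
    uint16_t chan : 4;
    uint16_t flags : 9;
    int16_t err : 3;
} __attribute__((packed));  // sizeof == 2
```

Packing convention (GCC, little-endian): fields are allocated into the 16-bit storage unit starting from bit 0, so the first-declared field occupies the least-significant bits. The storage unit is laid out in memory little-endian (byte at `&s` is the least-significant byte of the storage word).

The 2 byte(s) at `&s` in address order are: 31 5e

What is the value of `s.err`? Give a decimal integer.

[0]=0x31 [1]=0x5e (little-endian) → word 0x5e31
chan:4 @ bit 0 → (0x5e31>>0)&0xf = 0x1
flags:9 @ bit 4 → (0x5e31>>4)&0x1ff = 0x1e3
err:3 @ bit 13 → (0x5e31>>13)&0x7 = 0x2  ←
err signed 3b, MSB=0: value = 2

2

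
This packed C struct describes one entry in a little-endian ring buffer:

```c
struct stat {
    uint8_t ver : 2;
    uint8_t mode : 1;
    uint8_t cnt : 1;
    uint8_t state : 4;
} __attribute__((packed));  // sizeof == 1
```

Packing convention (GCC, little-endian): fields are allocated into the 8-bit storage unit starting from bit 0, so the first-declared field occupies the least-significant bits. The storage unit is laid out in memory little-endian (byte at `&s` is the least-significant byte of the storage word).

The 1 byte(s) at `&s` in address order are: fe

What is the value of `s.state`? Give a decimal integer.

15

[0]=0xfe (little-endian) → word 0xfe
ver:2 @ bit 0 → (0xfe>>0)&0x3 = 0x2
mode:1 @ bit 2 → (0xfe>>2)&0x1 = 0x1
cnt:1 @ bit 3 → (0xfe>>3)&0x1 = 0x1
state:4 @ bit 4 → (0xfe>>4)&0xf = 0xf  ←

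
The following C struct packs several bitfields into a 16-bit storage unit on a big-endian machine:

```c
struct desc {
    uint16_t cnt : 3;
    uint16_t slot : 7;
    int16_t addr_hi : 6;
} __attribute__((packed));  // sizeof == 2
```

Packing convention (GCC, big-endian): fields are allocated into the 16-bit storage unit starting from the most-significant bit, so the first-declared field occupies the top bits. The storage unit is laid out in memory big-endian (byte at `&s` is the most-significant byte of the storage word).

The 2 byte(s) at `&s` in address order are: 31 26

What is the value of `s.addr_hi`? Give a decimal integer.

[0]=0x31 [1]=0x26 (big-endian) → word 0x3126
cnt:3 @ bit 13 → (0x3126>>13)&0x7 = 0x1
slot:7 @ bit 6 → (0x3126>>6)&0x7f = 0x44
addr_hi:6 @ bit 0 → (0x3126>>0)&0x3f = 0x26  ←
addr_hi signed 6b, MSB=1: 38 - 64 = -26

-26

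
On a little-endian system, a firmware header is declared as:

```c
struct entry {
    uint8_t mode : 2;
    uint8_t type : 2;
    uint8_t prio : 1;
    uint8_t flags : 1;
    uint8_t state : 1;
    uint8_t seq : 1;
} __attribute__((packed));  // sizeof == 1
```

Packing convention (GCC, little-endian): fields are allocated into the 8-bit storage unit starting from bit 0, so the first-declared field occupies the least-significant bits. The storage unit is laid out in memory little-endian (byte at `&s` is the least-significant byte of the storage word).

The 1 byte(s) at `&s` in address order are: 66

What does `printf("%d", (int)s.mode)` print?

[0]=0x66 (little-endian) → word 0x66
mode:2 @ bit 0 → (0x66>>0)&0x3 = 0x2  ←
type:2 @ bit 2 → (0x66>>2)&0x3 = 0x1
prio:1 @ bit 4 → (0x66>>4)&0x1 = 0x0
flags:1 @ bit 5 → (0x66>>5)&0x1 = 0x1
state:1 @ bit 6 → (0x66>>6)&0x1 = 0x1
seq:1 @ bit 7 → (0x66>>7)&0x1 = 0x0

2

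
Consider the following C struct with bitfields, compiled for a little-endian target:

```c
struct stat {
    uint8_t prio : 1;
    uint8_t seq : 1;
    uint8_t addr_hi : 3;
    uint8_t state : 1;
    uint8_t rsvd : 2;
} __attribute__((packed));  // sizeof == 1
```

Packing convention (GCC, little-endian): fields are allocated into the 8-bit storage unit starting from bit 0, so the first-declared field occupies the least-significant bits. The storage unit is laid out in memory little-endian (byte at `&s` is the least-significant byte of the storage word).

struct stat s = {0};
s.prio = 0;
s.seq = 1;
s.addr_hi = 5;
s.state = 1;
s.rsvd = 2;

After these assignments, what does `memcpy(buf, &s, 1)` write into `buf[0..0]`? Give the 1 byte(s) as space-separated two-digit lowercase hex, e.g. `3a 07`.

b6

prio (1b) val=0 bits=0x0 at bit 0: 0x00
seq (1b) val=1 bits=0x1 at bit 1: 0x02
addr_hi (3b) val=5 bits=0x5 at bit 2: 0x16
state (1b) val=1 bits=0x1 at bit 5: 0x36
rsvd (2b) val=2 bits=0x2 at bit 6: 0xb6
word = 0xb6 → little-endian bytes:
  [0]=0xb6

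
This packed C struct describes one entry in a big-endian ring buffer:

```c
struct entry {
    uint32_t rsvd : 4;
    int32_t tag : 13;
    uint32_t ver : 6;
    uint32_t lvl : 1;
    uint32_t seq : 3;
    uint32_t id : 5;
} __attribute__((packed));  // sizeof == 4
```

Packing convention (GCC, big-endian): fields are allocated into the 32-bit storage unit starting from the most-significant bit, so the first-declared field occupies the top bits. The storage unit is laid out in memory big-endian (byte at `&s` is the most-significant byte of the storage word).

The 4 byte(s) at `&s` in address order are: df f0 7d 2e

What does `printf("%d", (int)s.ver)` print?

62

[0]=0xdf [1]=0xf0 [2]=0x7d [3]=0x2e (big-endian) → word 0xdff07d2e
rsvd:4 @ bit 28 → (0xdff07d2e>>28)&0xf = 0xd
tag:13 @ bit 15 → (0xdff07d2e>>15)&0x1fff = 0x1fe0
ver:6 @ bit 9 → (0xdff07d2e>>9)&0x3f = 0x3e  ←
lvl:1 @ bit 8 → (0xdff07d2e>>8)&0x1 = 0x1
seq:3 @ bit 5 → (0xdff07d2e>>5)&0x7 = 0x1
id:5 @ bit 0 → (0xdff07d2e>>0)&0x1f = 0xe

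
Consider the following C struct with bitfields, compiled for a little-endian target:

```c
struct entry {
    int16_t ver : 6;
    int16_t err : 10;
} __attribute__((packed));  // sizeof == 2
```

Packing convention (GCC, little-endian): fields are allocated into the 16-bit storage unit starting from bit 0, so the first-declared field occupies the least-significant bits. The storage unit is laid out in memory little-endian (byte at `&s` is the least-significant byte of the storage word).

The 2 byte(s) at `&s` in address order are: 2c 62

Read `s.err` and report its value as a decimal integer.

[0]=0x2c [1]=0x62 (little-endian) → word 0x622c
ver [0+:6] = (word>>0) & 0x3f = 44
err [6+:10] = (word>>6) & 0x3ff = 392  ←
err signed 10b, MSB=0: value = 392

392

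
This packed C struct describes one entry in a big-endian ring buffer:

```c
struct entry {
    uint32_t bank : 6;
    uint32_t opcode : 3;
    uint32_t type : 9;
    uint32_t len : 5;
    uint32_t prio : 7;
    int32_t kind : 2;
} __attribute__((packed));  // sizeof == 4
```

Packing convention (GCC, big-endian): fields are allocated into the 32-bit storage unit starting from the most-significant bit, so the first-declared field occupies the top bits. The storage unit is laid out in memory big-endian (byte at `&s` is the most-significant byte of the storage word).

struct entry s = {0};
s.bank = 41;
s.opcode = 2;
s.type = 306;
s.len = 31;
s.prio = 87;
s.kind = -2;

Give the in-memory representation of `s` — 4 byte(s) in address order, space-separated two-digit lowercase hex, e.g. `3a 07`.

a5 4c bf 5e

bank:6 = 41 → 0x29 << 26 → word 0xa4000000
opcode:3 = 2 → 0x2 << 23 → word 0xa5000000
type:9 = 306 → 0x132 << 14 → word 0xa54c8000
len:5 = 31 → 0x1f << 9 → word 0xa54cbe00
prio:7 = 87 → 0x57 << 2 → word 0xa54cbf5c
kind:2 = -2 → 0x2 << 0 → word 0xa54cbf5e
word = 0xa54cbf5e → big-endian bytes:
  [0]=0xa5  [1]=0x4c  [2]=0xbf  [3]=0x5e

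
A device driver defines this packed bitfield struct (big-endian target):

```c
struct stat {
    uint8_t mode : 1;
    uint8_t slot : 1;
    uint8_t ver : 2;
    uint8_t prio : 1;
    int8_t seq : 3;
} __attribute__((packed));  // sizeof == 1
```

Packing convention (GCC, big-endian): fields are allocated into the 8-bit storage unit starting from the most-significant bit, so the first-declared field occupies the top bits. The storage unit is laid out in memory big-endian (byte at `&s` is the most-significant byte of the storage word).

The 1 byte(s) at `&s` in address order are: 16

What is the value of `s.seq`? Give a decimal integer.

-2

[0]=0x16 (big-endian) → word 0x16
mode:1 @ bit 7 → (0x16>>7)&0x1 = 0x0
slot:1 @ bit 6 → (0x16>>6)&0x1 = 0x0
ver:2 @ bit 4 → (0x16>>4)&0x3 = 0x1
prio:1 @ bit 3 → (0x16>>3)&0x1 = 0x0
seq:3 @ bit 0 → (0x16>>0)&0x7 = 0x6  ←
seq signed 3b, MSB=1: 6 - 8 = -2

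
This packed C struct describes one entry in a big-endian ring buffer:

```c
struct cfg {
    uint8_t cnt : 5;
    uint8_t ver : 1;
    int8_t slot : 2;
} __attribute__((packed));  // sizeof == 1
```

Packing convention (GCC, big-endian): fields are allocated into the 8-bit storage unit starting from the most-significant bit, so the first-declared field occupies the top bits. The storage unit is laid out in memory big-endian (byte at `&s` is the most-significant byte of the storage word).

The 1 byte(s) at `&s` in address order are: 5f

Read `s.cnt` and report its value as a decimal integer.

[0]=0x5f (big-endian) → word 0x5f
cnt [3+:5] = (word>>3) & 0x1f = 11  ←
ver [2+:1] = (word>>2) & 0x1 = 1
slot [0+:2] = (word>>0) & 0x3 = 3

11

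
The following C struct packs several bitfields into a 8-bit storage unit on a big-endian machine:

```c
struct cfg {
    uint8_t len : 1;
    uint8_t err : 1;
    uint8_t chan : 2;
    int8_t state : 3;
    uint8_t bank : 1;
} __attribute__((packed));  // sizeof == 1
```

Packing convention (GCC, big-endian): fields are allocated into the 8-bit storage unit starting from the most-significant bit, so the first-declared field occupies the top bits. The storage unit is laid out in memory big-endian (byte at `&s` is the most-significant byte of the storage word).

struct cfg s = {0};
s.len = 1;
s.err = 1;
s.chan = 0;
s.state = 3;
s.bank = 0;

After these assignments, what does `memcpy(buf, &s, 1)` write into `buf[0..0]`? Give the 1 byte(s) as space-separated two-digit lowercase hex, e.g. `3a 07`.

len (1b) val=1 bits=0x1 at bit 7: 0x80
err (1b) val=1 bits=0x1 at bit 6: 0xc0
chan (2b) val=0 bits=0x0 at bit 4: 0xc0
state (3b) val=3 bits=0x3 at bit 1: 0xc6
bank (1b) val=0 bits=0x0 at bit 0: 0xc6
word = 0xc6 → big-endian bytes:
  [0]=0xc6

c6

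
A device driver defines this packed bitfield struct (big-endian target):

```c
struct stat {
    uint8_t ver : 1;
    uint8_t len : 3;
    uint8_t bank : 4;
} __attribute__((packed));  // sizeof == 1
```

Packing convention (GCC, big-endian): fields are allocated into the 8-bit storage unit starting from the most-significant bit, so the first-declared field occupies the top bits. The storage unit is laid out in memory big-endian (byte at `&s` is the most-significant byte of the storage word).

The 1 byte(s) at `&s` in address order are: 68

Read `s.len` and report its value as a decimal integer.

[0]=0x68 (big-endian) → word 0x68
ver:1 @ bit 7 → (0x68>>7)&0x1 = 0x0
len:3 @ bit 4 → (0x68>>4)&0x7 = 0x6  ←
bank:4 @ bit 0 → (0x68>>0)&0xf = 0x8

6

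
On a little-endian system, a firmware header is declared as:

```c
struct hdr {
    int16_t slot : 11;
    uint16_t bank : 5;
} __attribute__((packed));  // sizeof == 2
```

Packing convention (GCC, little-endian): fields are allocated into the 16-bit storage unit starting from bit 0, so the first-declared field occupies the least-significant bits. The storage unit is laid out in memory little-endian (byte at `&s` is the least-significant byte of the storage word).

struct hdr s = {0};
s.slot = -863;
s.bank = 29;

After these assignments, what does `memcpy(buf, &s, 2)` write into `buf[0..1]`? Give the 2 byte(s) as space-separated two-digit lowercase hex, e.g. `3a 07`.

a1 ec

[0+:11] slot=-863 & 0x7ff = 0x4a1; word=0x04a1
[11+:5] bank=29 & 0x1f = 0x1d; word=0xeca1
word = 0xeca1 → little-endian bytes:
  [0]=0xa1  [1]=0xec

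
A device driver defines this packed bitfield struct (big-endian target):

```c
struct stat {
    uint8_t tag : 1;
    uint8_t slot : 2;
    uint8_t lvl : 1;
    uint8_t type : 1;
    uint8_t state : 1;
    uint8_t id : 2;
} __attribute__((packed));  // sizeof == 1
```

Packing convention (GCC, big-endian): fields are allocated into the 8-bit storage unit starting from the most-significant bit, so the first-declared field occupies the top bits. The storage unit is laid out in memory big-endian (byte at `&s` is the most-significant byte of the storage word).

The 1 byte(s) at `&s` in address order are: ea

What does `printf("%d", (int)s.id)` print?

2

[0]=0xea (big-endian) → word 0xea
tag [7+:1] = (word>>7) & 0x1 = 1
slot [5+:2] = (word>>5) & 0x3 = 3
lvl [4+:1] = (word>>4) & 0x1 = 0
type [3+:1] = (word>>3) & 0x1 = 1
state [2+:1] = (word>>2) & 0x1 = 0
id [0+:2] = (word>>0) & 0x3 = 2  ←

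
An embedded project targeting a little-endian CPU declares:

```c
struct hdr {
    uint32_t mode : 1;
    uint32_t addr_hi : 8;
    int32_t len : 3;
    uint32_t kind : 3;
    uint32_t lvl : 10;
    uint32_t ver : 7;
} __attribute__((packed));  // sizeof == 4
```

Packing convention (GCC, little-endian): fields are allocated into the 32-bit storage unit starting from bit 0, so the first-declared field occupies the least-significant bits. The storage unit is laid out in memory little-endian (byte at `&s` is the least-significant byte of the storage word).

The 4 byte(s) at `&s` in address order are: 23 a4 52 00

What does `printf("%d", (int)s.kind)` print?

[0]=0x23 [1]=0xa4 [2]=0x52 [3]=0x00 (little-endian) → word 0x0052a423
mode:1 @ bit 0 → (0x0052a423>>0)&0x1 = 0x1
addr_hi:8 @ bit 1 → (0x0052a423>>1)&0xff = 0x11
len:3 @ bit 9 → (0x0052a423>>9)&0x7 = 0x2
kind:3 @ bit 12 → (0x0052a423>>12)&0x7 = 0x2  ←
lvl:10 @ bit 15 → (0x0052a423>>15)&0x3ff = 0xa5
ver:7 @ bit 25 → (0x0052a423>>25)&0x7f = 0x0

2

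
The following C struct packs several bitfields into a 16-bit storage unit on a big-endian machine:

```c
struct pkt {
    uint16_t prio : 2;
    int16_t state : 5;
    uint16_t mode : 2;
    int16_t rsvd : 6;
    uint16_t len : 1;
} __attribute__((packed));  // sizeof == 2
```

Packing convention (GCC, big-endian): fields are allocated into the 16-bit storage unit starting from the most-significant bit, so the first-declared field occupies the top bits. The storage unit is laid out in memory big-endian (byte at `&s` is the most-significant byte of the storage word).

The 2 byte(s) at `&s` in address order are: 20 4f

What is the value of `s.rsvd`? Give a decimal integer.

-25

[0]=0x20 [1]=0x4f (big-endian) → word 0x204f
prio [14+:2] = (word>>14) & 0x3 = 0
state [9+:5] = (word>>9) & 0x1f = 16
mode [7+:2] = (word>>7) & 0x3 = 0
rsvd [1+:6] = (word>>1) & 0x3f = 39  ←
len [0+:1] = (word>>0) & 0x1 = 1
rsvd signed 6b, MSB=1: 39 - 64 = -25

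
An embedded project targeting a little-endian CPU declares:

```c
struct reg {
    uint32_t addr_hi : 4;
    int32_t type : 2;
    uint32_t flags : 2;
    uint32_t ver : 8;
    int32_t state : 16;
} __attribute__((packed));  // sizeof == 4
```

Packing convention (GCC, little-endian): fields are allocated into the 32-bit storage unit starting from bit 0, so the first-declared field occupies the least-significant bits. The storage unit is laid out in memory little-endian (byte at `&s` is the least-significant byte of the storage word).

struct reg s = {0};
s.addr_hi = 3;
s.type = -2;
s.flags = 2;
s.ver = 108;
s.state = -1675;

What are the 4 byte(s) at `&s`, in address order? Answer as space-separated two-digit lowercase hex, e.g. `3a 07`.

a3 6c 75 f9

addr_hi (4b) val=3 bits=0x3 at bit 0: 0x00000003
type (2b) val=-2 bits=0x2 at bit 4: 0x00000023
flags (2b) val=2 bits=0x2 at bit 6: 0x000000a3
ver (8b) val=108 bits=0x6c at bit 8: 0x00006ca3
state (16b) val=-1675 bits=0xf975 at bit 16: 0xf9756ca3
word = 0xf9756ca3 → little-endian bytes:
  [0]=0xa3  [1]=0x6c  [2]=0x75  [3]=0xf9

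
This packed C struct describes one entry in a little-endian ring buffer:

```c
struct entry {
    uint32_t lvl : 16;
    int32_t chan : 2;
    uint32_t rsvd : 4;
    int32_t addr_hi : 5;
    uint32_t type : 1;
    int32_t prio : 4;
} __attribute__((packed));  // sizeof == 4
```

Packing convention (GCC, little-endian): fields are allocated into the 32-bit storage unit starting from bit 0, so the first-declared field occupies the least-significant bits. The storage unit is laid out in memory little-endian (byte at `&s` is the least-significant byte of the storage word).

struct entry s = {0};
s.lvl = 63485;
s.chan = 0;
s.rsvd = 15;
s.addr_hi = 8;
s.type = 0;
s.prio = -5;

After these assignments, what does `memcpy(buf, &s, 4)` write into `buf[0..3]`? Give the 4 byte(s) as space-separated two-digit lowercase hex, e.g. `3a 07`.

fd f7 3c b2

lvl:16 = 63485 → 0xf7fd << 0 → word 0x0000f7fd
chan:2 = 0 → 0x0 << 16 → word 0x0000f7fd
rsvd:4 = 15 → 0xf << 18 → word 0x003cf7fd
addr_hi:5 = 8 → 0x8 << 22 → word 0x023cf7fd
type:1 = 0 → 0x0 << 27 → word 0x023cf7fd
prio:4 = -5 → 0xb << 28 → word 0xb23cf7fd
word = 0xb23cf7fd → little-endian bytes:
  [0]=0xfd  [1]=0xf7  [2]=0x3c  [3]=0xb2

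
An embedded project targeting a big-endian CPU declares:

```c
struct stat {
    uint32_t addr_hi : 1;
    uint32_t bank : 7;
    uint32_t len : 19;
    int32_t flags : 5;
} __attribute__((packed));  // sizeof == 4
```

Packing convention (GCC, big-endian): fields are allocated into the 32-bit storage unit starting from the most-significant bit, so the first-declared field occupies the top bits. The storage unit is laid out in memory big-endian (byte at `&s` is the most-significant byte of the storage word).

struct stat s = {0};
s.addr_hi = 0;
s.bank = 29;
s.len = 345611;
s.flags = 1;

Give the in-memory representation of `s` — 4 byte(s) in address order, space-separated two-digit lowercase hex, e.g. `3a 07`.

1d a8 c1 61

addr_hi:1 = 0 → 0x0 << 31 → word 0x00000000
bank:7 = 29 → 0x1d << 24 → word 0x1d000000
len:19 = 345611 → 0x5460b << 5 → word 0x1da8c160
flags:5 = 1 → 0x1 << 0 → word 0x1da8c161
word = 0x1da8c161 → big-endian bytes:
  [0]=0x1d  [1]=0xa8  [2]=0xc1  [3]=0x61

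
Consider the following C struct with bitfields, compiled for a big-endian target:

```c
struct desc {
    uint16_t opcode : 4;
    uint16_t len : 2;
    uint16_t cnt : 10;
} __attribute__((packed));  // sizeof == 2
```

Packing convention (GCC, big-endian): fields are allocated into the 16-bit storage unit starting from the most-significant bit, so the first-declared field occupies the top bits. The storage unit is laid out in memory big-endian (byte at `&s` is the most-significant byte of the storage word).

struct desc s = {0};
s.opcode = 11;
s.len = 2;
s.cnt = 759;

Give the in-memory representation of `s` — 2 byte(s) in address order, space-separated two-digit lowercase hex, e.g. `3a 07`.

opcode:4 = 11 → 0xb << 12 → word 0xb000
len:2 = 2 → 0x2 << 10 → word 0xb800
cnt:10 = 759 → 0x2f7 << 0 → word 0xbaf7
word = 0xbaf7 → big-endian bytes:
  [0]=0xba  [1]=0xf7

ba f7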